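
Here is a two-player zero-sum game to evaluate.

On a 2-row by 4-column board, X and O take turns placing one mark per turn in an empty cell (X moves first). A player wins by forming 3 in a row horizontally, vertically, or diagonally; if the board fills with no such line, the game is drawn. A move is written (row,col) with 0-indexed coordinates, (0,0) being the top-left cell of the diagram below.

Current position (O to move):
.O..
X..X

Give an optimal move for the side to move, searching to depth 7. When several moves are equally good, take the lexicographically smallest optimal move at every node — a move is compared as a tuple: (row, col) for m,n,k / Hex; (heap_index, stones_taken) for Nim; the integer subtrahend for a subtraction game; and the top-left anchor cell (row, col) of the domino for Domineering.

p1 O@[.O../X..X]: (0,0)[OO../X..X]+0 (0,2)[.OO./X..X]+1* (0,3)[.O.O/X..X]+0 (1,1)[.O../XO.X]+0 (1,2)[.O../X.OX]+0
p2 X@[.OO./X..X]: (0,0)[XOO./X..X]-1* (0,3)[.OOX/X..X]-1 (1,1)[.OO./XX.X]-1 (1,2)[.OO./X.XX]-1
p3 O@[XOO./X..X]: (0,3)[XOOO/X..X]+1* (1,1)[XOO./XO.X]+0 (1,2)[XOO./X.OX]+0
p4 X@[XOOO/X..X] terminal -1; root [.O../X..X] d7

O's best at [.O../X..X]: (0,2)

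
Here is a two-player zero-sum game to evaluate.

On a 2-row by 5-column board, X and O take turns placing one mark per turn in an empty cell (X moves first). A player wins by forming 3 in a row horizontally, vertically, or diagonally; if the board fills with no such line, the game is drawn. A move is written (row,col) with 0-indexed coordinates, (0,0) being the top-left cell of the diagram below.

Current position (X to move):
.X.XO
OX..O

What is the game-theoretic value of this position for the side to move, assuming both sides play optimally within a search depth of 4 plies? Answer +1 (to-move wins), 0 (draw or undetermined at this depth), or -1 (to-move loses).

[.X.XO/OX..O] X move#1: (0,0):+0/XX.XO/OX..O, (0,2):+1/.XXXO/OX..O*, (1,2):+1/.X.XO/OXX.O, (1,3):+1/.X.XO/OX.XO
[.XXXO/OX..O] end (terminal -1, O#2); searched .X.XO/OX..O to 4

value(.X.XO/OX..O, X) = +1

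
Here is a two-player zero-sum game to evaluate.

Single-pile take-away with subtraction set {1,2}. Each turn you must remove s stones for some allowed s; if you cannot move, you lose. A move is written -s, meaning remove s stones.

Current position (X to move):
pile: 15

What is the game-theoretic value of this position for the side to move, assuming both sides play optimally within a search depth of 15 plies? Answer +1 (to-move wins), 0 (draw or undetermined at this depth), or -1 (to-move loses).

ply 1, X at 15 | -1=-1→14*; -2=-1→13
ply 2, O at 14 | -1=-1→13; -2=+1→12*
ply 3, X at 12 | -1=-1→11*; -2=-1→10
ply 4, O at 11 | -1=-1→10; -2=+1→9*
ply 5, X at 9 | -1=-1→8*; -2=-1→7
ply 6, O at 8 | -1=-1→7; -2=+1→6*
ply 7, X at 6 | -1=-1→5*; -2=-1→4
ply 8, O at 5 | -1=-1→4; -2=+1→3*
ply 9, X at 3 | -1=-1→2*; -2=-1→1
ply 10, O at 2 | -1=-1→1; -2=+1→0*
ply 11: 0 is terminal -1 (X); from 15 depth 15

value(15, X) = -1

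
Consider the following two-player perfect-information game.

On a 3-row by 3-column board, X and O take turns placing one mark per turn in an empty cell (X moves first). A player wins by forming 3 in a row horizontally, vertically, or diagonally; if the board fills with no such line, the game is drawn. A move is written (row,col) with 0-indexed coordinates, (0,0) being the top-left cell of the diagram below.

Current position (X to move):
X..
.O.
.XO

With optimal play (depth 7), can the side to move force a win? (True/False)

X winning at [X../.O./.XO]: False

p1 X@[X../.O./.XO]: (0,1)[XX./.O./.XO]-1 (0,2)[X.X/.O./.XO]+0* (1,0)[X../XO./.XO]+0 (1,2)[X../.OX/.XO]+0 (2,0)[X../.O./XXO]+0
p2 O@[X.X/.O./.XO]: (0,1)[XOX/.O./.XO]+0* (1,0)[X.X/OO./.XO]-1 (1,2)[X.X/.OO/.XO]-1 (2,0)[X.X/.O./OXO]-1
p3 X@[XOX/.O./.XO]: (1,0)[XOX/XO./.XO]+0* (1,2)[XOX/.OX/.XO]+0 (2,0)[XOX/.O./XXO]+0
p4 O@[XOX/XO./.XO]: (1,2)[XOX/XOO/.XO]-1 (2,0)[XOX/XO./OXO]+0*
p5 X@[XOX/XO./OXO]: (1,2)[XOX/XOX/OXO]+0*
p6 O@[XOX/XOX/OXO] terminal +0; root [X../.O./.XO] d7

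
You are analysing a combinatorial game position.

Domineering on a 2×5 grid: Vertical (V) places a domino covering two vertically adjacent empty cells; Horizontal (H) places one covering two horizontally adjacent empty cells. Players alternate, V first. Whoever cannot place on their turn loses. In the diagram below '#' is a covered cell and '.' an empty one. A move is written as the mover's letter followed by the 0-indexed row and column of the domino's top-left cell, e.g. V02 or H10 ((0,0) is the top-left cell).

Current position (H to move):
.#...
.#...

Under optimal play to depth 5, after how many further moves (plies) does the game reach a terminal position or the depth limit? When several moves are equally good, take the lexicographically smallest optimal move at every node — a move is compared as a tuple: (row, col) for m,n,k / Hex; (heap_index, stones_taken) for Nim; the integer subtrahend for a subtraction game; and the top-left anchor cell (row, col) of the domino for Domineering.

PV length from [.#.../.#...]: 4 plies

[.#.../.#...] H move#1: H02:-1/.###./.#...*, H03:-1/.#.##/.#..., H12:-1/.#.../.###., H13:-1/.#.../.#.##
[.###./.#...] V move#2: V00:-1/####./##..., V04:+1/.####/.#..#*
[.####/.#..#] H move#3: H12:-1/.####/.####*
[.####/.####] V move#4: V00:+1/#####/#####*
[#####/#####] end (terminal -1, H#5); searched .#.../.#... to 5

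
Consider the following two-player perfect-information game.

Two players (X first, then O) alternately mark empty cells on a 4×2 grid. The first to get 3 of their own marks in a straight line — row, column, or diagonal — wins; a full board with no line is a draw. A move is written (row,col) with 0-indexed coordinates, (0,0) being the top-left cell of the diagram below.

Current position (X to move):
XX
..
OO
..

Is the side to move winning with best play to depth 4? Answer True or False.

[XX/../OO/..] X move#1: (1,0):+0/XX/X./OO/..*, (1,1):+0/XX/.X/OO/.., (3,0):+0/XX/../OO/X., (3,1):+0/XX/../OO/.X
[XX/X./OO/..] O move#2: (1,1):+0/XX/XO/OO/..*, (3,0):+0/XX/X./OO/O., (3,1):+0/XX/X./OO/.O
[XX/XO/OO/..] X move#3: (3,0):-1/XX/XO/OO/X., (3,1):+0/XX/XO/OO/.X*
[XX/XO/OO/.X] O move#4: (3,0):+0/XX/XO/OO/OX*
[XX/XO/OO/OX] end (terminal +0, X#5); searched XX/../OO/.. to 4

X winning at [XX/../OO/..]: False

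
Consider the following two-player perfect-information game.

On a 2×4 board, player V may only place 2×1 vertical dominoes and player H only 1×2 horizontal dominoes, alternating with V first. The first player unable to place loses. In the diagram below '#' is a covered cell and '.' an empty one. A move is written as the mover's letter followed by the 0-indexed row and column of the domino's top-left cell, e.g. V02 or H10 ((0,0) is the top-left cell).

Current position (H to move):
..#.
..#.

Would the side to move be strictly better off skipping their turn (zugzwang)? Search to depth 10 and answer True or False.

zugzwang(..#./..#., H) = False

[..#./..#.] H move#1: H00:+1/###./..#.*, H10:+1/..#./###.
[###./..#.] V move#2: V03:-1/####/..##*
[####/..##] H move#3: H10:+1/####/####*
[####/####] end (terminal -1, V#4); searched ..#./..#. to 10
pass branch (V moves first from the same position):
  | [..#./..#.] V move#1: V00:+1/#.#./#.#.*, V01:+1/.##./.##., V03:-1/..##/..##
  | [#.#./#.#.] end (terminal -1, H#2); searched ..#./..#. to 10
H moving scores +1; H passing scores -1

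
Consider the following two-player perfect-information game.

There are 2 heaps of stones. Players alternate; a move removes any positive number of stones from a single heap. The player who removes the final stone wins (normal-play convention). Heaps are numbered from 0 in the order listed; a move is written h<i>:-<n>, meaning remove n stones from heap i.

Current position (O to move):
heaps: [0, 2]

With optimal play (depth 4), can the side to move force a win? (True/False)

O winning at [(0,2)]: True

p1 O@[(0,2)]: h1:-1[(0,1)]-1 h1:-2[(0,0)]+1*
p2 X@[(0,0)] terminal -1; root [(0,2)] d4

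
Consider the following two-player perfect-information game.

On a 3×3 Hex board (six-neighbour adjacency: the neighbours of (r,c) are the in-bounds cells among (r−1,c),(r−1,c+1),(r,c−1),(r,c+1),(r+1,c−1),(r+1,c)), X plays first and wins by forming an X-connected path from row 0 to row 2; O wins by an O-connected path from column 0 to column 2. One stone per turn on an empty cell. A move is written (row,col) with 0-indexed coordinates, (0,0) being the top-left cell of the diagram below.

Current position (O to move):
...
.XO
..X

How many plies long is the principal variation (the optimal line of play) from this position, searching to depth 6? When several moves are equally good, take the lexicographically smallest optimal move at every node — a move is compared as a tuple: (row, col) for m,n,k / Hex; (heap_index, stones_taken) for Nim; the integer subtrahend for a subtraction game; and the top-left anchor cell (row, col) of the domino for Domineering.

PV length from [.../.XO/..X]: 6 plies

ply 1, O at .../.XO/..X | (0,0)=-1→O../.XO/..X*; (0,1)=-1→.O./.XO/..X; (0,2)=-1→..O/.XO/..X; (1,0)=-1→.../OXO/..X; (2,0)=-1→.../.XO/O.X; (2,1)=-1→.../.XO/.OX
ply 2, X at O../.XO/..X | (0,1)=+1→OX./.XO/..X*; (0,2)=+1→O.X/.XO/..X; (1,0)=+1→O../XXO/..X; (2,0)=+1→O../.XO/X.X; (2,1)=+1→O../.XO/.XX
ply 3, O at OX./.XO/..X | (0,2)=-1→OXO/.XO/..X*; (1,0)=-1→OX./OXO/..X; (2,0)=-1→OX./.XO/O.X; (2,1)=-1→OX./.XO/.OX
ply 4, X at OXO/.XO/..X | (1,0)=+1→OXO/XXO/..X*; (2,0)=+1→OXO/.XO/X.X; (2,1)=+1→OXO/.XO/.XX
ply 5, O at OXO/XXO/..X | (2,0)=-1→OXO/XXO/O.X*; (2,1)=-1→OXO/XXO/.OX
ply 6, X at OXO/XXO/O.X | (2,1)=+1→OXO/XXO/OXX*
ply 7: OXO/XXO/OXX is terminal -1 (O); from .../.XO/..X depth 6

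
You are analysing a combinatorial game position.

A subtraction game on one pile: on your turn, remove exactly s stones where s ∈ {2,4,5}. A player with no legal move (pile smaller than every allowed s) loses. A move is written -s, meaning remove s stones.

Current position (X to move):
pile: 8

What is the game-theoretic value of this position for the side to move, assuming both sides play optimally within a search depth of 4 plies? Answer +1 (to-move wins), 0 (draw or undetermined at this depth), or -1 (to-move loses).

[8] X move#1: -2:-1/6*, -4:-1/4, -5:-1/3
[6] O move#2: -2:-1/4, -4:-1/2, -5:+1/1*
[1] end (terminal -1, X#3); searched 8 to 4

value(8, X) = -1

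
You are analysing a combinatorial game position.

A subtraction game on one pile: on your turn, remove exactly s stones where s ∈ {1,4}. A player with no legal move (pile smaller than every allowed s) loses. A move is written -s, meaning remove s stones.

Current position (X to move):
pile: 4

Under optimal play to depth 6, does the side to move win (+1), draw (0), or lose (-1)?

value(4, X) = +1

ply 1, X at 4 | -1=-1→3; -4=+1→0*
ply 2: 0 is terminal -1 (O); from 4 depth 6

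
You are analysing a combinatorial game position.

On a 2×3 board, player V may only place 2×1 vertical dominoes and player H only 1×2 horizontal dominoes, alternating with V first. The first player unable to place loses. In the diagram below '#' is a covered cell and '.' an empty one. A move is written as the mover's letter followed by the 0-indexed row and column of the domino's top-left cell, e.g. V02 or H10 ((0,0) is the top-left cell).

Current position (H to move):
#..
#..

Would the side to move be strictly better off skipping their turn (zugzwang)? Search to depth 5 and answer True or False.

ply 1, H at #../#.. | H01=+1→###/#..*; H11=+1→#../###
ply 2: ###/#.. is terminal -1 (V); from #../#.. depth 5
suppose H passes — search the same position with V to move:
pass> ply 1, V at #../#.. | V01=+1→##./##.*; V02=+1→#.#/#.#
pass> ply 2: ##./##. is terminal -1 (H); from #../#.. depth 5
for H: play +1, pass -1

zugzwang(#../#.., H) = False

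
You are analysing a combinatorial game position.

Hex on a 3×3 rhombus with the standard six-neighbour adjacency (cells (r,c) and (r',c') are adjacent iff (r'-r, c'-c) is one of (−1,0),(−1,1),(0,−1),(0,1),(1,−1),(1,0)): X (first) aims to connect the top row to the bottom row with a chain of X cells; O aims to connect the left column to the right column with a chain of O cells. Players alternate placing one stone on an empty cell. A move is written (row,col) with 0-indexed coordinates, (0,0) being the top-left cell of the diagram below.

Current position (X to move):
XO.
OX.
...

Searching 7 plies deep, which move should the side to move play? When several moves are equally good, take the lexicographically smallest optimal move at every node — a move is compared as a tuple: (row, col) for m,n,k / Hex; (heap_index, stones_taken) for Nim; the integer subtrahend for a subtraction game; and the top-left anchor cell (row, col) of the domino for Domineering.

X's best at [XO./OX./...]: (0,2)

ply 1, X at XO./OX./... | (0,2)=+1→XOX/OX./...*; (1,2)=-1→XO./OXX/...; (2,0)=-1→XO./OX./X..; (2,1)=-1→XO./OX./.X.; (2,2)=-1→XO./OX./..X
ply 2, O at XOX/OX./... | (1,2)=-1→XOX/OXO/...*; (2,0)=-1→XOX/OX./O..; (2,1)=-1→XOX/OX./.O.; (2,2)=-1→XOX/OX./..O
ply 3, X at XOX/OXO/... | (2,0)=+1→XOX/OXO/X..*; (2,1)=+1→XOX/OXO/.X.; (2,2)=+1→XOX/OXO/..X
ply 4: XOX/OXO/X.. is terminal -1 (O); from XO./OX./... depth 7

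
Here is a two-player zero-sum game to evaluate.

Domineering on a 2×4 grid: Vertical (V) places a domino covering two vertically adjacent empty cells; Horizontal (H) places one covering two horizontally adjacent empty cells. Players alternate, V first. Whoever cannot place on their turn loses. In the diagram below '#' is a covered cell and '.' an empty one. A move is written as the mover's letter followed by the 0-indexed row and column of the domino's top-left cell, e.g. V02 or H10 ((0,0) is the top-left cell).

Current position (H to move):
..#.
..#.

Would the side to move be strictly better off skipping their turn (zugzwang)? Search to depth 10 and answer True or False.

p1 H@[..#./..#.]: H00[###./..#.]+1* H10[..#./###.]+1
p2 V@[###./..#.]: V03[####/..##]-1*
p3 H@[####/..##]: H10[####/####]+1*
p4 V@[####/####] terminal -1; root [..#./..#.] d10
if H skipped the turn, V would face:
~ p1 V@[..#./..#.]: V00[#.#./#.#.]+1* V01[.##./.##.]+1 V03[..##/..##]-1
~ p2 H@[#.#./#.#.] terminal -1; root [..#./..#.] d10
compare (H): move=+1 vs pass=-1

zugzwang(..#./..#., H) = False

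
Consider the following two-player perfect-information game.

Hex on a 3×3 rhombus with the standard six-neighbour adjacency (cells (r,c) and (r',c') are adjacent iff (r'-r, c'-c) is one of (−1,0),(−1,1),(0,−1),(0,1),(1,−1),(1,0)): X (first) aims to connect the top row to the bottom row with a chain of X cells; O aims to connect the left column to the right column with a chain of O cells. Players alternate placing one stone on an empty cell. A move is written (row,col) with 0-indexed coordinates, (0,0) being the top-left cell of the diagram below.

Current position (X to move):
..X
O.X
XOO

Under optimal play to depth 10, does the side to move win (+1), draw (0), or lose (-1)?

ply 1, X at ..X/O.X/XOO | (0,0)=-1→X.X/O.X/XOO; (0,1)=-1→.XX/O.X/XOO; (1,1)=+1→..X/OXX/XOO*
ply 2: ..X/OXX/XOO is terminal -1 (O); from ..X/O.X/XOO depth 10

value(..X/O.X/XOO, X) = +1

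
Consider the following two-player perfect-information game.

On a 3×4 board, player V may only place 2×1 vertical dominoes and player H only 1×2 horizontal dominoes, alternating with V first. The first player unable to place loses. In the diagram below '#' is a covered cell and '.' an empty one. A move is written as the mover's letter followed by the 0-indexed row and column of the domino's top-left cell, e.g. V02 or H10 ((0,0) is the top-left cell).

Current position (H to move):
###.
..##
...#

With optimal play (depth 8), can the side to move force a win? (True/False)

H winning at [###./..##/...#]: True

p1 H@[###./..##/...#]: H10[###./####/...#]+1* H20[###./..##/##.#]+1 H21[###./..##/.###]-1
p2 V@[###./####/...#] terminal -1; root [###./..##/...#] d8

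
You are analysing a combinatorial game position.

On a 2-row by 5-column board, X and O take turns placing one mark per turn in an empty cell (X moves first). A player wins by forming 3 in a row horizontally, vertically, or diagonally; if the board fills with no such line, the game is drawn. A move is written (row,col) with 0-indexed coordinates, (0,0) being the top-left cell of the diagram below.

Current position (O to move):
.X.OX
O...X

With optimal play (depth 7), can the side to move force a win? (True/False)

O winning at [.X.OX/O...X]: False

[.X.OX/O...X] O move#1: (0,0):+0/OX.OX/O...X*, (0,2):+0/.XOOX/O...X, (1,1):+0/.X.OX/OO..X, (1,2):+0/.X.OX/O.O.X, (1,3):+0/.X.OX/O..OX
[OX.OX/O...X] X move#2: (0,2):+0/OXXOX/O...X*, (1,1):+0/OX.OX/OX..X, (1,2):+0/OX.OX/O.X.X, (1,3):+0/OX.OX/O..XX
[OXXOX/O...X] O move#3: (1,1):+0/OXXOX/OO..X*, (1,2):+0/OXXOX/O.O.X, (1,3):+0/OXXOX/O..OX
[OXXOX/OO..X] X move#4: (1,2):+0/OXXOX/OOX.X*, (1,3):-1/OXXOX/OO.XX
[OXXOX/OOX.X] O move#5: (1,3):+0/OXXOX/OOXOX*
[OXXOX/OOXOX] end (terminal +0, X#6); searched .X.OX/O...X to 7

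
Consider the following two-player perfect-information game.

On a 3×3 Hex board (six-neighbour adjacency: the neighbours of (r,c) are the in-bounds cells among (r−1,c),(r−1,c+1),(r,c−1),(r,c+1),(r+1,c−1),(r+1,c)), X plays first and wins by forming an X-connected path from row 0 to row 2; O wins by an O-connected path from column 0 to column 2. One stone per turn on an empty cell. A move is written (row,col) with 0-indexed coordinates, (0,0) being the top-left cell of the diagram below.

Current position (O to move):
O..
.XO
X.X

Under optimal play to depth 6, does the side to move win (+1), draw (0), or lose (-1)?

ply 1, O at O../.XO/X.X | (0,1)=-1→OO./.XO/X.X*; (0,2)=-1→O.O/.XO/X.X; (1,0)=-1→O../OXO/X.X; (2,1)=-1→O../.XO/XOX
ply 2, X at OO./.XO/X.X | (0,2)=+1→OOX/.XO/X.X*; (1,0)=-1→OO./XXO/X.X; (2,1)=-1→OO./.XO/XXX
ply 3: OOX/.XO/X.X is terminal -1 (O); from O../.XO/X.X depth 6

value(O../.XO/X.X, O) = -1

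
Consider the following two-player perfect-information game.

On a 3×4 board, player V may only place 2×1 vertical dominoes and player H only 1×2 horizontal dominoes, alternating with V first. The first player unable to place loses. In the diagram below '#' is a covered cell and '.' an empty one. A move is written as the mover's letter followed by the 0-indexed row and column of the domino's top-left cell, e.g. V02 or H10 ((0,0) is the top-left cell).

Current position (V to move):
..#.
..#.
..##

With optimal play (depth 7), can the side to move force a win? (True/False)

V winning at [..#./..#./..##]: True

ply 1, V at ..#./..#./..## | V00=+1→#.#./#.#./..##*; V01=+1→.##./.##./..##; V03=-1→..##/..##/..##; V10=+1→..#./#.#./#.##; V11=+1→..#./.##./.###
ply 2, H at #.#./#.#./..## | H20=-1→#.#./#.#./####*
ply 3, V at #.#./#.#./#### | V01=+1→###./###./####*; V03=+1→#.##/#.##/####
ply 4: ###./###./#### is terminal -1 (H); from ..#./..#./..## depth 7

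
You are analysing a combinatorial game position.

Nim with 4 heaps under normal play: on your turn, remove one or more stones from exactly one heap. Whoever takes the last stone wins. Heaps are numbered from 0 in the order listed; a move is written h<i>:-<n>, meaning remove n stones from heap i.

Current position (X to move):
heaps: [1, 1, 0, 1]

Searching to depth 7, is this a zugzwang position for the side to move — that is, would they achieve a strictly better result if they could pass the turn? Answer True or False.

ply 1, X at (1,1,0,1) | h0:-1=+1→(0,1,0,1)*; h1:-1=+1→(1,0,0,1); h3:-1=+1→(1,1,0,0)
ply 2, O at (0,1,0,1) | h1:-1=-1→(0,0,0,1)*; h3:-1=-1→(0,1,0,0)
ply 3, X at (0,0,0,1) | h3:-1=+1→(0,0,0,0)*
ply 4: (0,0,0,0) is terminal -1 (O); from (1,1,0,1) depth 7
pass branch (O moves first from the same position):
  | ply 1, O at (1,1,0,1) | h0:-1=+1→(0,1,0,1)*; h1:-1=+1→(1,0,0,1); h3:-1=+1→(1,1,0,0)
  | ply 2, X at (0,1,0,1) | h1:-1=-1→(0,0,0,1)*; h3:-1=-1→(0,1,0,0)
  | ply 3, O at (0,0,0,1) | h3:-1=+1→(0,0,0,0)*
  | ply 4: (0,0,0,0) is terminal -1 (X); from (1,1,0,1) depth 7
X moving scores +1; X passing scores -1

zugzwang((1,1,0,1), X) = False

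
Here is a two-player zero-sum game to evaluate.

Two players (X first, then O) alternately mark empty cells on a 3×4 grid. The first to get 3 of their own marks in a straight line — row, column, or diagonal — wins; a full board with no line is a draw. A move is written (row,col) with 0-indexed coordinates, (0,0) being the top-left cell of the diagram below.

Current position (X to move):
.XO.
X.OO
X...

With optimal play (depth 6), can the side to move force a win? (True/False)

X winning at [.XO./X.OO/X...]: True

[.XO./X.OO/X...] X move#1: (0,0):+1/XXO./X.OO/X...*, (0,3):-1/.XOX/X.OO/X..., (1,1):-1/.XO./XXOO/X..., (2,1):-1/.XO./X.OO/XX.., (2,2):-1/.XO./X.OO/X.X., (2,3):-1/.XO./X.OO/X..X
[XXO./X.OO/X...] end (terminal -1, O#2); searched .XO./X.OO/X... to 6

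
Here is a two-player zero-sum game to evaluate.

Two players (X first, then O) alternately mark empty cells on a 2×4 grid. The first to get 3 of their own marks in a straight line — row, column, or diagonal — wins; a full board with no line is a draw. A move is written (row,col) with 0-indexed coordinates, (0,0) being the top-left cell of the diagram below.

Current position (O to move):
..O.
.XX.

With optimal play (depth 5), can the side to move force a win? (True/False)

p1 O@[..O./.XX.]: (0,0)[O.O./.XX.]-1* (0,1)[.OO./.XX.]-1 (0,3)[..OO/.XX.]-1 (1,0)[..O./OXX.]-1 (1,3)[..O./.XXO]-1
p2 X@[O.O./.XX.]: (0,1)[OXO./.XX.]+1* (0,3)[O.OX/.XX.]-1 (1,0)[O.O./XXX.]+1 (1,3)[O.O./.XXX]+1
p3 O@[OXO./.XX.]: (0,3)[OXOO/.XX.]-1* (1,0)[OXO./OXX.]-1 (1,3)[OXO./.XXO]-1
p4 X@[OXOO/.XX.]: (1,0)[OXOO/XXX.]+1* (1,3)[OXOO/.XXX]+1
p5 O@[OXOO/XXX.] terminal -1; root [..O./.XX.] d5

O winning at [..O./.XX.]: False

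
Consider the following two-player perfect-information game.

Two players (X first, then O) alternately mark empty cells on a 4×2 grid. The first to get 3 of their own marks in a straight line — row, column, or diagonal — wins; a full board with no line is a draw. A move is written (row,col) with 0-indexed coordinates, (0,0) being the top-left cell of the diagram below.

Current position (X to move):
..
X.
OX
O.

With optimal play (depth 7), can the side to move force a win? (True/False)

X winning at [../X./OX/O.]: True

[../X./OX/O.] X move#1: (0,0):+0/X./X./OX/O., (0,1):+0/.X/X./OX/O., (1,1):+1/../XX/OX/O.*, (3,1):+0/../X./OX/OX
[../XX/OX/O.] O move#2: (0,0):-1/O./XX/OX/O.*, (0,1):-1/.O/XX/OX/O., (3,1):-1/../XX/OX/OO
[O./XX/OX/O.] X move#3: (0,1):+1/OX/XX/OX/O.*, (3,1):+1/O./XX/OX/OX
[OX/XX/OX/O.] end (terminal -1, O#4); searched ../X./OX/O. to 7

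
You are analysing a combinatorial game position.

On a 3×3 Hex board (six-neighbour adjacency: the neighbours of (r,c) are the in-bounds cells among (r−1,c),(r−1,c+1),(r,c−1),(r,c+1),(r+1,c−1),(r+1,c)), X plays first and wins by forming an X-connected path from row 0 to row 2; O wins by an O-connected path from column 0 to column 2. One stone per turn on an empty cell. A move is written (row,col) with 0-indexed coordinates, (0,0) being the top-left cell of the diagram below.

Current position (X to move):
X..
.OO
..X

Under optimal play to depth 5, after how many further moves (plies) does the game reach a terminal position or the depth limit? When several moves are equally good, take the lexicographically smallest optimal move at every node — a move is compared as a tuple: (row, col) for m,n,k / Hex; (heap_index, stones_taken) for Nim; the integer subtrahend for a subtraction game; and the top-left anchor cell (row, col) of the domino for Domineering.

p1 X@[X../.OO/..X]: (0,1)[XX./.OO/..X]-1* (0,2)[X.X/.OO/..X]-1 (1,0)[X../XOO/..X]-1 (2,0)[X../.OO/X.X]-1 (2,1)[X../.OO/.XX]-1
p2 O@[XX./.OO/..X]: (0,2)[XXO/.OO/..X]+1* (1,0)[XX./OOO/..X]+1 (2,0)[XX./.OO/O.X]+1 (2,1)[XX./.OO/.OX]+1
p3 X@[XXO/.OO/..X]: (1,0)[XXO/XOO/..X]-1* (2,0)[XXO/.OO/X.X]-1 (2,1)[XXO/.OO/.XX]-1
p4 O@[XXO/XOO/..X]: (2,0)[XXO/XOO/O.X]+1* (2,1)[XXO/XOO/.OX]-1
p5 X@[XXO/XOO/O.X] terminal -1; root [X../.OO/..X] d5

PV length from [X../.OO/..X]: 4 plies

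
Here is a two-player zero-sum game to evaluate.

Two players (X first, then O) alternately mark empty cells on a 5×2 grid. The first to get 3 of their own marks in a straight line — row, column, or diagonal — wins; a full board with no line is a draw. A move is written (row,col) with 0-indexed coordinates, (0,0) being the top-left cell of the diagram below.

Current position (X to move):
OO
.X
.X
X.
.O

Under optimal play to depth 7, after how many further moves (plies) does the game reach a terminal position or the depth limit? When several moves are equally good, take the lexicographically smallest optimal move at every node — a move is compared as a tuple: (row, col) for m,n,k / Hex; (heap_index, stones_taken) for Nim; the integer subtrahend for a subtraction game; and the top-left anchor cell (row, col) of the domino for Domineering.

PV length from [OO/.X/.X/X./.O]: 3 plies

ply 1, X at OO/.X/.X/X./.O | (1,0)=+1→OO/XX/.X/X./.O*; (2,0)=+1→OO/.X/XX/X./.O; (3,1)=+1→OO/.X/.X/XX/.O; (4,0)=+1→OO/.X/.X/X./XO
ply 2, O at OO/XX/.X/X./.O | (2,0)=-1→OO/XX/OX/X./.O*; (3,1)=-1→OO/XX/.X/XO/.O; (4,0)=-1→OO/XX/.X/X./OO
ply 3, X at OO/XX/OX/X./.O | (3,1)=+1→OO/XX/OX/XX/.O*; (4,0)=+0→OO/XX/OX/X./XO
ply 4: OO/XX/OX/XX/.O is terminal -1 (O); from OO/.X/.X/X./.O depth 7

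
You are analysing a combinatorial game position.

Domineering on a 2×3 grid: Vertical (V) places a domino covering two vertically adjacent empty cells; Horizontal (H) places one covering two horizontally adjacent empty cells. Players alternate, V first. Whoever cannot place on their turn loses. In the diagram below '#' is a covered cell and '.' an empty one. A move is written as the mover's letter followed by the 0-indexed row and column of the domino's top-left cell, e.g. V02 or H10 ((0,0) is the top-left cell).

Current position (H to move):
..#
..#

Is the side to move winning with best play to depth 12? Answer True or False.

[..#/..#] H move#1: H00:+1/###/..#*, H10:+1/..#/###
[###/..#] end (terminal -1, V#2); searched ..#/..# to 12

H winning at [..#/..#]: True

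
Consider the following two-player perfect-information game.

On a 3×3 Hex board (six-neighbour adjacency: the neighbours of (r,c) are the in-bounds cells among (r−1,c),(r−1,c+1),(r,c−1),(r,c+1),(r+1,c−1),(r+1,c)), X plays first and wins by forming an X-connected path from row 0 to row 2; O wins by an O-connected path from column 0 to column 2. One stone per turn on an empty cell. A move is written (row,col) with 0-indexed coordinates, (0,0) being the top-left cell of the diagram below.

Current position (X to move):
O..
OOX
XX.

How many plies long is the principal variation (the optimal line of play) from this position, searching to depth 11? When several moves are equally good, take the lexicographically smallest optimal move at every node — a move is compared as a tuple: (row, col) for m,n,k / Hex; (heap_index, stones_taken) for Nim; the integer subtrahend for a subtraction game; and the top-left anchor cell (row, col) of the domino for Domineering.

PV length from [O../OOX/XX.]: 1 ply

[O../OOX/XX.] X move#1: (0,1):-1/OX./OOX/XX., (0,2):+1/O.X/OOX/XX.*, (2,2):-1/O../OOX/XXX
[O.X/OOX/XX.] end (terminal -1, O#2); searched O../OOX/XX. to 11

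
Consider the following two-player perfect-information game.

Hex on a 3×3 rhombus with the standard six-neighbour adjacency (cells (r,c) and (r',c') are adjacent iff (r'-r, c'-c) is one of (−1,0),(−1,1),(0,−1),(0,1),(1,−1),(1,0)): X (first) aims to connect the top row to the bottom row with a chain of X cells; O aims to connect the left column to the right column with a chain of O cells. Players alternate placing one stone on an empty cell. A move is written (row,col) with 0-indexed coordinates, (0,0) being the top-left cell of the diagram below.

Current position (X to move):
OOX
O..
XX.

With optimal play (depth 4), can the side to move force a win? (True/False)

p1 X@[OOX/O../XX.]: (1,1)[OOX/OX./XX.]+1* (1,2)[OOX/O.X/XX.]+1 (2,2)[OOX/O../XXX]+1
p2 O@[OOX/OX./XX.] terminal -1; root [OOX/O../XX.] d4

X winning at [OOX/O../XX.]: True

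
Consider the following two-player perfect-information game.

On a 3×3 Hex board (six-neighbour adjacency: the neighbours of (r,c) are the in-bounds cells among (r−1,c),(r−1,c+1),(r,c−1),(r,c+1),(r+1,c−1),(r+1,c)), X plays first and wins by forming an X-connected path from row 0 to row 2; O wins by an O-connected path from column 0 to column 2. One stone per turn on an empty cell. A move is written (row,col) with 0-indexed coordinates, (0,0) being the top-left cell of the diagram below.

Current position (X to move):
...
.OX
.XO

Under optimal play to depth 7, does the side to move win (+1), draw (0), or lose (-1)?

[.../.OX/.XO] X move#1: (0,0):-1/X../.OX/.XO, (0,1):-1/.X./.OX/.XO, (0,2):+1/..X/.OX/.XO*, (1,0):+1/.../XOX/.XO, (2,0):+1/.../.OX/XXO
[..X/.OX/.XO] end (terminal -1, O#2); searched .../.OX/.XO to 7

value(.../.OX/.XO, X) = +1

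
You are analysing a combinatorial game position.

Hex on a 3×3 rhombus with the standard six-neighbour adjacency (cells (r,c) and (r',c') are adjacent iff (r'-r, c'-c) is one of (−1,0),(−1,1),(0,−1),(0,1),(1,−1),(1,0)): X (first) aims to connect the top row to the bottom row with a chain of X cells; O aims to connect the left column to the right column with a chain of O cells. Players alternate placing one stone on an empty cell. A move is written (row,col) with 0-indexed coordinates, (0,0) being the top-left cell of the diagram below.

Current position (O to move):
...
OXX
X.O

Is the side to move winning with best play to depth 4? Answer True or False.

p1 O@[.../OXX/X.O]: (0,0)[O../OXX/X.O]-1* (0,1)[.O./OXX/X.O]-1 (0,2)[..O/OXX/X.O]-1 (2,1)[.../OXX/XOO]-1
p2 X@[O../OXX/X.O]: (0,1)[OX./OXX/X.O]+1* (0,2)[O.X/OXX/X.O]+1 (2,1)[O../OXX/XXO]+1
p3 O@[OX./OXX/X.O] terminal -1; root [.../OXX/X.O] d4

O winning at [.../OXX/X.O]: False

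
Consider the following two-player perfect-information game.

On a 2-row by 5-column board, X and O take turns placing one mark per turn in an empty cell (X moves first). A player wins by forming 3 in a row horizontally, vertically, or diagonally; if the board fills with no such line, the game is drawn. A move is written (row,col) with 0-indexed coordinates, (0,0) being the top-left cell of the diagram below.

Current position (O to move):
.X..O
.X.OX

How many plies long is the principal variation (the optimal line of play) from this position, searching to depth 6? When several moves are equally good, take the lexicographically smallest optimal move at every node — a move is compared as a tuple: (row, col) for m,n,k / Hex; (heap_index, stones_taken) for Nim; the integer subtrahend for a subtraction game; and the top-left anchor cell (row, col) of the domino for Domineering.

PV length from [.X..O/.X.OX]: 5 plies

p1 O@[.X..O/.X.OX]: (0,0)[OX..O/.X.OX]+0* (0,2)[.XO.O/.X.OX]+0 (0,3)[.X.OO/.X.OX]+0 (1,0)[.X..O/OX.OX]-1 (1,2)[.X..O/.XOOX]-1
p2 X@[OX..O/.X.OX]: (0,2)[OXX.O/.X.OX]+0* (0,3)[OX.XO/.X.OX]+0 (1,0)[OX..O/XX.OX]+0 (1,2)[OX..O/.XXOX]+0
p3 O@[OXX.O/.X.OX]: (0,3)[OXXOO/.X.OX]+0* (1,0)[OXX.O/OX.OX]-1 (1,2)[OXX.O/.XOOX]-1
p4 X@[OXXOO/.X.OX]: (1,0)[OXXOO/XX.OX]+0* (1,2)[OXXOO/.XXOX]+0
p5 O@[OXXOO/XX.OX]: (1,2)[OXXOO/XXOOX]+0*
p6 X@[OXXOO/XXOOX] terminal +0; root [.X..O/.X.OX] d6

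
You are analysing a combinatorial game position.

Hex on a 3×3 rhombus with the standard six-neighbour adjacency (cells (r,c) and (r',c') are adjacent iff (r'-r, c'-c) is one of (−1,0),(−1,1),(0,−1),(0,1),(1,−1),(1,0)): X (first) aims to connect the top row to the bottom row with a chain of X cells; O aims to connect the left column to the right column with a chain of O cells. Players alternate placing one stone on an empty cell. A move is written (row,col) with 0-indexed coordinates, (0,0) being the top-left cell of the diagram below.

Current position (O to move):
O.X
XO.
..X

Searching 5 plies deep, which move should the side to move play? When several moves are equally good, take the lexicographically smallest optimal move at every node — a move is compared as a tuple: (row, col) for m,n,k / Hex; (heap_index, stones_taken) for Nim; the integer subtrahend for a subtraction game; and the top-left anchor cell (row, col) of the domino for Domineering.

O's best at [O.X/XO./..X]: (1,2)

ply 1, O at O.X/XO./..X | (0,1)=-1→OOX/XO./..X; (1,2)=+1→O.X/XOO/..X*; (2,0)=-1→O.X/XO./O.X; (2,1)=-1→O.X/XO./.OX
ply 2, X at O.X/XOO/..X | (0,1)=-1→OXX/XOO/..X*; (2,0)=-1→O.X/XOO/X.X; (2,1)=-1→O.X/XOO/.XX
ply 3, O at OXX/XOO/..X | (2,0)=+1→OXX/XOO/O.X*; (2,1)=-1→OXX/XOO/.OX
ply 4: OXX/XOO/O.X is terminal -1 (X); from O.X/XO./..X depth 5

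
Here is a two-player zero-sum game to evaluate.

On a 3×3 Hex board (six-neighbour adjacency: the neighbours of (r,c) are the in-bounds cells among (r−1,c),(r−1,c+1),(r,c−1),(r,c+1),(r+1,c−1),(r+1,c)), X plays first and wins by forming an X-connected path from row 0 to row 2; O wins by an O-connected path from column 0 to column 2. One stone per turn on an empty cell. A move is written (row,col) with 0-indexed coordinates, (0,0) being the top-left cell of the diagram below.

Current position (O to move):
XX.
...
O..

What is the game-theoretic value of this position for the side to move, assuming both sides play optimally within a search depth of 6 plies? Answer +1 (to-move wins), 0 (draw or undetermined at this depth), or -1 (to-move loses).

value(XX./.../O.., O) = +1

[XX./.../O..] O move#1: (0,2):+1/XXO/.../O..*, (1,0):-1/XX./O../O.., (1,1):+1/XX./.O./O.., (1,2):+1/XX./..O/O.., (2,1):+1/XX./.../OO., (2,2):+1/XX./.../O.O
[XXO/.../O..] X move#2: (1,0):-1/XXO/X../O..*, (1,1):-1/XXO/.X./O.., (1,2):-1/XXO/..X/O.., (2,1):-1/XXO/.../OX., (2,2):-1/XXO/.../O.X
[XXO/X../O..] O move#3: (1,1):+1/XXO/XO./O..*, (1,2):+1/XXO/X.O/O.., (2,1):+1/XXO/X../OO., (2,2):+1/XXO/X../O.O
[XXO/XO./O..] end (terminal -1, X#4); searched XX./.../O.. to 6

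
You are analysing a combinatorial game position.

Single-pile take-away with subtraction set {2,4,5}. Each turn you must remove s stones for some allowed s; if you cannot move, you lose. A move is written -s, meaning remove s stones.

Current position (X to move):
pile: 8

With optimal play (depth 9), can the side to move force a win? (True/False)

[8] X move#1: -2:-1/6*, -4:-1/4, -5:-1/3
[6] O move#2: -2:-1/4, -4:-1/2, -5:+1/1*
[1] end (terminal -1, X#3); searched 8 to 9

X winning at [8]: False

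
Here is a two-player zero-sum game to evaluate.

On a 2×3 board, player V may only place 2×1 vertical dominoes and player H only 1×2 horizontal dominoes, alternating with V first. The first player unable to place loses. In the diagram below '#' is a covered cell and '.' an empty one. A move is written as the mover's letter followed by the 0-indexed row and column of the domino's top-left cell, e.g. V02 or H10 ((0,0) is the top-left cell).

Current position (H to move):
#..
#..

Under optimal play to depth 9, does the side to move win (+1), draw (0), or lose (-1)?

value(#../#.., H) = +1

ply 1, H at #../#.. | H01=+1→###/#..*; H11=+1→#../###
ply 2: ###/#.. is terminal -1 (V); from #../#.. depth 9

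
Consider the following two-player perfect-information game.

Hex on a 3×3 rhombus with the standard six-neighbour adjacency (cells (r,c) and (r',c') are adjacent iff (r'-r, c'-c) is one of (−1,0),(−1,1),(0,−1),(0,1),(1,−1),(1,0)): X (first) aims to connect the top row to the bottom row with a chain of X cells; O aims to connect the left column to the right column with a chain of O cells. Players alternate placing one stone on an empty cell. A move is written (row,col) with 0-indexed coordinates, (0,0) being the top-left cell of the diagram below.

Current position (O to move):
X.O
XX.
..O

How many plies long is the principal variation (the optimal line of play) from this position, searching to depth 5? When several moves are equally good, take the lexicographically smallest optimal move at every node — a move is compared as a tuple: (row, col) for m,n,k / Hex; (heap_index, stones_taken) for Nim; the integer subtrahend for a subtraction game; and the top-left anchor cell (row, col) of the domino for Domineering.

p1 O@[X.O/XX./..O]: (0,1)[XOO/XX./..O]-1* (1,2)[X.O/XXO/..O]-1 (2,0)[X.O/XX./O.O]-1 (2,1)[X.O/XX./.OO]-1
p2 X@[XOO/XX./..O]: (1,2)[XOO/XXX/..O]+1* (2,0)[XOO/XX./X.O]+1 (2,1)[XOO/XX./.XO]+1
p3 O@[XOO/XXX/..O]: (2,0)[XOO/XXX/O.O]-1* (2,1)[XOO/XXX/.OO]-1
p4 X@[XOO/XXX/O.O]: (2,1)[XOO/XXX/OXO]+1*
p5 O@[XOO/XXX/OXO] terminal -1; root [X.O/XX./..O] d5

PV length from [X.O/XX./..O]: 4 plies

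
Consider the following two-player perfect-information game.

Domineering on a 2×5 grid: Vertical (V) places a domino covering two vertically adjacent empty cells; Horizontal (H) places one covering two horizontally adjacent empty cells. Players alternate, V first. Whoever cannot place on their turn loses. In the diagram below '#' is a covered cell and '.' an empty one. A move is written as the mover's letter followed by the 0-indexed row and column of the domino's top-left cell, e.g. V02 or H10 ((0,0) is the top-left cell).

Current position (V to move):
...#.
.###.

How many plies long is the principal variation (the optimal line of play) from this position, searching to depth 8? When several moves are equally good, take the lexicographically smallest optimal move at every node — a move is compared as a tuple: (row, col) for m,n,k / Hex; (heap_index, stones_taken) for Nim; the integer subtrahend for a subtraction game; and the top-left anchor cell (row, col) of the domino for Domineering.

p1 V@[...#./.###.]: V00[#..#./####.]+1* V04[...##/.####]-1
p2 H@[#..#./####.]: H01[####./####.]-1*
p3 V@[####./####.]: V04[#####/#####]+1*
p4 H@[#####/#####] terminal -1; root [...#./.###.] d8

PV length from [...#./.###.]: 3 plies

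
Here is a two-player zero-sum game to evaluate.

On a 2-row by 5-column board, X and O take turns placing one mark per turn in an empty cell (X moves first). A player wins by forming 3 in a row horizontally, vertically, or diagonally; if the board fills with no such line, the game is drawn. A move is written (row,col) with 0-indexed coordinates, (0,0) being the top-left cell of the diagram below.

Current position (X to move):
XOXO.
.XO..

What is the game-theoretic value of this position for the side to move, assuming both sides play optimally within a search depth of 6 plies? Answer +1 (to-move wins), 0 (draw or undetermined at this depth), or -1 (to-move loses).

ply 1, X at XOXO./.XO.. | (0,4)=+0→XOXOX/.XO..*; (1,0)=+0→XOXO./XXO..; (1,3)=+0→XOXO./.XOX.; (1,4)=+0→XOXO./.XO.X
ply 2, O at XOXOX/.XO.. | (1,0)=+0→XOXOX/OXO..*; (1,3)=+0→XOXOX/.XOO.; (1,4)=+0→XOXOX/.XO.O
ply 3, X at XOXOX/OXO.. | (1,3)=+0→XOXOX/OXOX.*; (1,4)=+0→XOXOX/OXO.X
ply 4, O at XOXOX/OXOX. | (1,4)=+0→XOXOX/OXOXO*
ply 5: XOXOX/OXOXO is terminal +0 (X); from XOXO./.XO.. depth 6

value(XOXO./.XO.., X) = 0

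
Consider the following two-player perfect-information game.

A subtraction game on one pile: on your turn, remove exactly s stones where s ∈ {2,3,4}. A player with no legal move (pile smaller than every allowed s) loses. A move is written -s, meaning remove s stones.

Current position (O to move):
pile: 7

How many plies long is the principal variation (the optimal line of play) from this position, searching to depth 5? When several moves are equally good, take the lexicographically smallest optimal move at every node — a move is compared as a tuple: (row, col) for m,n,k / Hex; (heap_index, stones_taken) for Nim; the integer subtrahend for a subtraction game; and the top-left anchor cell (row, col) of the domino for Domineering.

p1 O@[7]: -2[5]-1* -3[4]-1 -4[3]-1
p2 X@[5]: -2[3]-1 -3[2]-1 -4[1]+1*
p3 O@[1] terminal -1; root [7] d5

PV length from [7]: 2 plies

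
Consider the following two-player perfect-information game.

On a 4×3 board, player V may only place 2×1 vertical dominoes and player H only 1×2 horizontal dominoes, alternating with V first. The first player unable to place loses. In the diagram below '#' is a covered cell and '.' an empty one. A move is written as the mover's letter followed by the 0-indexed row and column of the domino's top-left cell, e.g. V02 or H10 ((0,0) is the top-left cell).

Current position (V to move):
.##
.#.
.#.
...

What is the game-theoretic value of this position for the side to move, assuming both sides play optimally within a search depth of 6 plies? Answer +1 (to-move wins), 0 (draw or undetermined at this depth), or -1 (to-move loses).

p1 V@[.##/.#./.#./...]: V00[###/##./.#./...]+1* V10[.##/##./##./...]+1 V12[.##/.##/.##/...]+1 V20[.##/.#./##./#..]+1 V22[.##/.#./.##/..#]+1
p2 H@[###/##./.#./...]: H30[###/##./.#./##.]-1* H31[###/##./.#./.##]-1
p3 V@[###/##./.#./##.]: V12[###/###/.##/##.]+1* V22[###/##./.##/###]+1
p4 H@[###/###/.##/##.] terminal -1; root [.##/.#./.#./...] d6

value(.##/.#./.#./..., V) = +1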